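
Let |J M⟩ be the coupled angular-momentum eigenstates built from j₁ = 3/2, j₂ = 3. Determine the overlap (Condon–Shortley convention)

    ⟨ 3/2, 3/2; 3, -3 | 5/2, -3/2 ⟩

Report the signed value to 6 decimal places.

+√(9/28) = +0.566947

√[6·2!1!4!/8! · 3!0!0!6!1!4!] = √(5184/7)
  +(−1)^0/∏(0,2,0,0,1,4)! = 1/48  (running 1/48)
⟨..|..⟩ = √(5184/7)·(1/48) = +0.566947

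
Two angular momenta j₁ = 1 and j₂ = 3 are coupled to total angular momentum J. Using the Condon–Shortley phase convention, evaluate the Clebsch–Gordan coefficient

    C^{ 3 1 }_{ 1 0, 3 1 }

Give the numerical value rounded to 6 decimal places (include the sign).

j₁+j₂−J=1  J+j₁−j₂=1  J−j₁+j₂=5  j₁+j₂+J+1=8
(j₁±m₁, j₂±m₂, J±M) = (1,1,4,2,4,2)
P² = 48
sum k=0..1:
  [0] +1/24 = 1/24
  [1] −1/12 = -1/12
S = -1/24
C² = P²·S² = 1/12 ; C = -0.288675

-0.288675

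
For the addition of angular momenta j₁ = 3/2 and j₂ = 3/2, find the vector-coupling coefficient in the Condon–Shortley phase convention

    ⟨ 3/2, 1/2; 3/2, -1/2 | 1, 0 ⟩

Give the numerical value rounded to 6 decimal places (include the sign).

triangle: 2!·1!·1!/5! = 2/120
(j±m)!: 2!·1!·1!·2!·1!·1! = 4
prefactor² = (2J+1)·Δ·N² = 1/5
  k=0: +1/(0!·2!·1!·1!·0!·0!) = 1/2
  k=1: −1/(1!·1!·0!·0!·1!·1!) = -1
Σ = -1/2  ⇒  CG² = 1/5·(-1/2)² = 1/20
CG = −√(1/20) = -0.223607

-0.223607  (= −√(1/20))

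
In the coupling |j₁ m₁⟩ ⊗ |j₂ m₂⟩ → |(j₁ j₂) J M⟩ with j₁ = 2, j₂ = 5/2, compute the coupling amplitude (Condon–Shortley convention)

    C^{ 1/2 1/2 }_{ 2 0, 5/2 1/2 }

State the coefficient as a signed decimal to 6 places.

√[2·4!0!1!/6! · 2!2!3!2!1!0!] = √(16/5)
  +(−1)^2/∏(2,2,0,1,0,0)! = 1/4  (running 1/4)
⟨..|..⟩ = √(16/5)·(1/4) = +0.447214

+√(1/5) ≈ +0.447214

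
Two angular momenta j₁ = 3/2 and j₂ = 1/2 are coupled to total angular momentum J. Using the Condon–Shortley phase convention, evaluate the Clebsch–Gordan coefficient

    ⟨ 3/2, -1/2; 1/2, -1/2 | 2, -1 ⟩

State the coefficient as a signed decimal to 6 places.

j₁+j₂−J=0  J+j₁−j₂=3  J−j₁+j₂=1  j₁+j₂+J+1=5
(j₁±m₁, j₂±m₂, J±M) = (1,2,0,1,1,3)
P² = 3
sum k=0..0:
  [0] +1/2 = 1/2
S = 1/2
C² = P²·S² = 3/4 ; C = +0.866025

+0.866025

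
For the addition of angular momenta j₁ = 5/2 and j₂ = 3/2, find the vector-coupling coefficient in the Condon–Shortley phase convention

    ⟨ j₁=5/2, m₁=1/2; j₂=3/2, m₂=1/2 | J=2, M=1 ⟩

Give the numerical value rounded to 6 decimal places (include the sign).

j₁+j₂−J=2  J+j₁−j₂=3  J−j₁+j₂=1  j₁+j₂+J+1=7
(j₁±m₁, j₂±m₂, J±M) = (3,2,2,1,3,1)
P² = 12/7
sum k=1..2:
  [1] −1/2 = -1/2
  [2] +1/12 = 1/12
S = -5/12
C² = P²·S² = 25/84 ; C = -0.545545

−√(25/84) = -0.545545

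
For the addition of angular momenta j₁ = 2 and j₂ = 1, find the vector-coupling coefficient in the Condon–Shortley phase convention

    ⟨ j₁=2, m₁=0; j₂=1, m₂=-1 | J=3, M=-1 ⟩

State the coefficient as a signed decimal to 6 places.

+0.632456  (= +√(2/5))

√[7·0!4!2!/7! · 2!2!0!2!2!4!] = √(128/5)
  +(−1)^0/∏(0,0,2,0,2,2)! = 1/8  (running 1/8)
⟨..|..⟩ = √(128/5)·(1/8) = +0.632456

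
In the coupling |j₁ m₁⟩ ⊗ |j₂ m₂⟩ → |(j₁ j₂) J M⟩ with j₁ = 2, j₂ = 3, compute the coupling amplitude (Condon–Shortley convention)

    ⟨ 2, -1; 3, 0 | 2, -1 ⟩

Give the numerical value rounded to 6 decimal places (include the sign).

√[5·3!1!3!/8! · 1!3!3!3!1!3!] = √(81/14)
  +(−1)^2/∏(2,1,1,1,0,2)! = 1/4  (running 1/4)
  +(−1)^3/∏(3,0,0,0,1,3)! = -1/36  (running 2/9)
⟨..|..⟩ = √(81/14)·(2/9) = +0.534522

+0.534522  (= +√(2/7))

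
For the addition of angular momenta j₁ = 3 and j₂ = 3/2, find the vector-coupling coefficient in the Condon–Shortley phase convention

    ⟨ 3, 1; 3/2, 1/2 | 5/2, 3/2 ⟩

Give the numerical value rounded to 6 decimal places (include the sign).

−√(7/20) ≈ -0.591608

triangle: 2!×4!×1!/8! = 48/40320
(j±m)!: 4!×2!×2!×1!×4!×1! = 2304
prefactor² = (2J+1)×Δ×N² = 576/35
  k=1: −1/(1!×1!×1!×1!×3!×0!) = -1/6
  k=2: +1/(2!×0!×0!×0!×4!×1!) = 1/48
Σ = -7/48  ⇒  CG² = 576/35×(-7/48)² = 7/20
CG = −√(7/20) = -0.591608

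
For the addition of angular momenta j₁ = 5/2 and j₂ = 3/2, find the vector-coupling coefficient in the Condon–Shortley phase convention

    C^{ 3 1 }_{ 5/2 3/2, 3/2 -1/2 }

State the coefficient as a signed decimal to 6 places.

triangle: 1!·4!·2!/8! = 48/40320
(j±m)!: 4!·1!·1!·2!·4!·2! = 2304
prefactor² = (2J+1)·Δ·N² = 96/5
  k=0: +1/(0!·1!·1!·1!·3!·1!) = 1/6
  k=1: −1/(1!·0!·0!·0!·4!·2!) = -1/48
Σ = 7/48  ⇒  CG² = 96/5·7/48² = 49/120
CG = +√(49/120) = +0.639010

+√(49/120) = +0.639010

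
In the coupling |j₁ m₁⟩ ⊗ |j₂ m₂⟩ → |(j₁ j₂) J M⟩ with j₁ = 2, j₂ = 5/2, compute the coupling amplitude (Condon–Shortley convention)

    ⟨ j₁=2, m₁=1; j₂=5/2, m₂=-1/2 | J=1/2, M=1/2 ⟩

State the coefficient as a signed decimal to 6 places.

triangle: 4!×0!×1!/6! = 24/720
(j±m)!: 3!×1!×2!×3!×1!×0! = 72
prefactor² = (2J+1)×Δ×N² = 24/5
  k=1: −1/(1!×3!×0!×1!×0!×0!) = -1/6
Σ = -1/6  ⇒  CG² = 24/5×(-1/6)² = 2/15
CG = −√(2/15) = -0.365148

−√(2/15) = -0.365148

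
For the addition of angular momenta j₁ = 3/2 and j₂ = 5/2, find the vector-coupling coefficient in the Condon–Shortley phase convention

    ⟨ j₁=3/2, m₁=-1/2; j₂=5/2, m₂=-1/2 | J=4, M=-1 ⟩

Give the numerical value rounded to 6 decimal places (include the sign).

+0.731925

√[9·0!3!5!/9! · 1!2!2!3!3!5!] = √(2160/7)
  +(−1)^0/∏(0,0,2,2,1,3)! = 1/24  (running 1/24)
⟨..|..⟩ = √(2160/7)·(1/24) = +0.731925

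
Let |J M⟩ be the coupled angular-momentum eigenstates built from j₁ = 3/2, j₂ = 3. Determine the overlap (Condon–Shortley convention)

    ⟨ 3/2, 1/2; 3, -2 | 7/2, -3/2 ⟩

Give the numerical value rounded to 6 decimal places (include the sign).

+0.654654

j₁+j₂−J=1  J+j₁−j₂=2  J−j₁+j₂=5  j₁+j₂+J+1=9
(j₁±m₁, j₂±m₂, J±M) = (2,1,1,5,2,5)
P² = 6400/21
sum k=0..1:
  [0] +1/24 = 1/24
  [1] −1/240 = -1/240
S = 3/80
C² = P²·S² = 3/7 ; C = +0.654654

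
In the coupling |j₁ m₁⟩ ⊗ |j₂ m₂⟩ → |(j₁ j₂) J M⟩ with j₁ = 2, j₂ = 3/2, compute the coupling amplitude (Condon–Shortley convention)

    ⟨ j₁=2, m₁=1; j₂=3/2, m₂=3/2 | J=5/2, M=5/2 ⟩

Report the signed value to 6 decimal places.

−√(3/7) ≈ -0.654654

triangle: 1!·3!·2!/7! = 12/5040
(j±m)!: 3!·1!·3!·0!·5!·0! = 4320
prefactor² = (2J+1)·Δ·N² = 432/7
  k=1: −1/(1!·0!·0!·2!·3!·0!) = -1/12
Σ = -1/12  ⇒  CG² = 432/7·(-1/12)² = 3/7
CG = −√(3/7) = -0.654654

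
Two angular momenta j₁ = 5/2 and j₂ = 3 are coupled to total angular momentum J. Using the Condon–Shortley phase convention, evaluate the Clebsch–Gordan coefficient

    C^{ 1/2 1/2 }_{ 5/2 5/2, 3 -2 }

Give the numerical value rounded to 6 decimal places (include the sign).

j₁+j₂−J=5  J+j₁−j₂=0  J−j₁+j₂=1  j₁+j₂+J+1=7
(j₁±m₁, j₂±m₂, J±M) = (5,0,1,5,1,0)
P² = 4800/7
sum k=0..0:
  [0] +1/120 = 1/120
S = 1/120
C² = P²·S² = 1/21 ; C = +0.218218

+0.218218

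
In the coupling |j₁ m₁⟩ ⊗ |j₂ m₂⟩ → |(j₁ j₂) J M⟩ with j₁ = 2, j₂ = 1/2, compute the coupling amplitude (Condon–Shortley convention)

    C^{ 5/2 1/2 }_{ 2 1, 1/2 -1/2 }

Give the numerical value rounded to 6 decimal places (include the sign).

j₁+j₂−J=0  J+j₁−j₂=4  J−j₁+j₂=1  j₁+j₂+J+1=6
(j₁±m₁, j₂±m₂, J±M) = (3,1,0,1,3,2)
P² = 72/5
sum k=0..0:
  [0] +1/6 = 1/6
S = 1/6
C² = P²·S² = 2/5 ; C = +0.632456

+√(2/5) ≈ +0.632456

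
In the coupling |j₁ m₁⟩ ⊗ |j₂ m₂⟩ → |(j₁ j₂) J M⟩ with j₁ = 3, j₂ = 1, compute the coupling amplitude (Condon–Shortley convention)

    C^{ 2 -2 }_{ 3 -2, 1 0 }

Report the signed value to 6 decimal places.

triangle: 2!·4!·0!/7! = 48/5040
(j±m)!: 1!·5!·1!·1!·0!·4! = 2880
prefactor² = (2J+1)·Δ·N² = 960/7
  k=1: −1/(1!·1!·4!·0!·0!·0!) = -1/24
Σ = -1/24  ⇒  CG² = 960/7·(-1/24)² = 5/21
CG = −√(5/21) = -0.487950

−√(5/21) = -0.487950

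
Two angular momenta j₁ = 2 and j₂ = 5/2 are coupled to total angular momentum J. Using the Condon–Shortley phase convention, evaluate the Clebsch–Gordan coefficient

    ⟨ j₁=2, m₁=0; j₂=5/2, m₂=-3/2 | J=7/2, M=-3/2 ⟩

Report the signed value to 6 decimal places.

+√(2/7) ≈ +0.534522

j₁+j₂−J=1  J+j₁−j₂=3  J−j₁+j₂=4  j₁+j₂+J+1=9
(j₁±m₁, j₂±m₂, J±M) = (2,2,1,4,2,5)
P² = 512/7
sum k=0..1:
  [0] +1/12 = 1/12
  [1] −1/48 = -1/48
S = 1/16
C² = P²·S² = 2/7 ; C = +0.534522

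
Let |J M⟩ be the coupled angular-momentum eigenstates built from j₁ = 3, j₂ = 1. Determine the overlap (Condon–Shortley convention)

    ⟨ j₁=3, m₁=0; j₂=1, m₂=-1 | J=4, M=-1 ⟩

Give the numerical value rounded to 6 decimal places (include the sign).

+0.597614  (= +√(5/14))

j₁+j₂−J=0  J+j₁−j₂=6  J−j₁+j₂=2  j₁+j₂+J+1=9
(j₁±m₁, j₂±m₂, J±M) = (3,3,0,2,3,5)
P² = 12960/7
sum k=0..0:
  [0] +1/72 = 1/72
S = 1/72
C² = P²·S² = 5/14 ; C = +0.597614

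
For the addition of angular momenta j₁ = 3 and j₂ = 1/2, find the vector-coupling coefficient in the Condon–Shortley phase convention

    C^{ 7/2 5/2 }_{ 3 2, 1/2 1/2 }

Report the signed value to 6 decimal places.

triangle: 0!*6!*1!/8! = 720/40320
(j±m)!: 5!*1!*1!*0!*6!*1! = 86400
prefactor² = (2J+1)*Δ*N² = 86400/7
  k=0: +1/(0!*0!*1!*1!*5!*0!) = 1/120
Σ = 1/120  ⇒  CG² = 86400/7*1/120² = 6/7
CG = +√(6/7) = +0.925820

+√(6/7) = +0.925820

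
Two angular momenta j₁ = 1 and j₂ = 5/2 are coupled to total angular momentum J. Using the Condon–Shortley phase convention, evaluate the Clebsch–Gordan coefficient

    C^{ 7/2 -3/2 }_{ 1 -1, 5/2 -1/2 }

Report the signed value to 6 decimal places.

+√(10/21) ≈ +0.690066

√[8·0!2!5!/8! · 0!2!2!3!2!5!] = √(1920/7)
  +(−1)^0/∏(0,0,2,2,0,3)! = 1/24  (running 1/24)
⟨..|..⟩ = √(1920/7)·(1/24) = +0.690066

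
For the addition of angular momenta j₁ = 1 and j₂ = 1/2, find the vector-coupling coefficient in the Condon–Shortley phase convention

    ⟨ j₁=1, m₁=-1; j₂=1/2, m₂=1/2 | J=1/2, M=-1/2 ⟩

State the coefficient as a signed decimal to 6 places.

-0.816497

j₁+j₂−J=1  J+j₁−j₂=1  J−j₁+j₂=0  j₁+j₂+J+1=3
(j₁±m₁, j₂±m₂, J±M) = (0,2,1,0,0,1)
P² = 2/3
sum k=1..1:
  [1] −1/1 = -1
S = -1
C² = P²·S² = 2/3 ; C = -0.816497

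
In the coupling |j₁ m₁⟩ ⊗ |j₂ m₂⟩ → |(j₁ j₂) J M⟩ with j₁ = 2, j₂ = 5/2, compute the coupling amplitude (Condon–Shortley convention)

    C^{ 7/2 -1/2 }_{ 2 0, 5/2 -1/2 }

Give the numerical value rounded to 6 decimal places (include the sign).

+√(4/105) ≈ +0.195180

triangle: 1!*3!*4!/9! = 144/362880
(j±m)!: 2!*2!*2!*3!*3!*4! = 6912
prefactor² = (2J+1)*Δ*N² = 768/35
  k=0: +1/(0!*1!*2!*2!*1!*2!) = 1/8
  k=1: −1/(1!*0!*1!*1!*2!*3!) = -1/12
Σ = 1/24  ⇒  CG² = 768/35*1/24² = 4/105
CG = +√(4/105) = +0.195180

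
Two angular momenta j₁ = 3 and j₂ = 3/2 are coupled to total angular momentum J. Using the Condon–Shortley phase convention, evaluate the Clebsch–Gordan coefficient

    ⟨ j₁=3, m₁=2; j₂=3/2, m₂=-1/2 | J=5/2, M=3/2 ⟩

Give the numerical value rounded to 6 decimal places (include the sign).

j₁+j₂−J=2  J+j₁−j₂=4  J−j₁+j₂=1  j₁+j₂+J+1=8
(j₁±m₁, j₂±m₂, J±M) = (5,1,1,2,4,1)
P² = 288/7
sum k=0..1:
  [0] +1/12 = 1/12
  [1] −1/24 = -1/24
S = 1/24
C² = P²·S² = 1/14 ; C = +0.267261

+√(1/14) ≈ +0.267261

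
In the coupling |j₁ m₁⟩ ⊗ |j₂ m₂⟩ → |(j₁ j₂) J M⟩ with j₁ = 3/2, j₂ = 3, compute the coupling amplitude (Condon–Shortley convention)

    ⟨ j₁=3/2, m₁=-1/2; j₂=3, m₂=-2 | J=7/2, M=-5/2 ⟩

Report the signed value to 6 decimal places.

+0.377964  (= +√(1/7))

j₁+j₂−J=1  J+j₁−j₂=2  J−j₁+j₂=5  j₁+j₂+J+1=9
(j₁±m₁, j₂±m₂, J±M) = (1,2,1,5,1,6)
P² = 6400/7
sum k=0..1:
  [0] +1/48 = 1/48
  [1] −1/120 = -1/120
S = 1/80
C² = P²·S² = 1/7 ; C = +0.377964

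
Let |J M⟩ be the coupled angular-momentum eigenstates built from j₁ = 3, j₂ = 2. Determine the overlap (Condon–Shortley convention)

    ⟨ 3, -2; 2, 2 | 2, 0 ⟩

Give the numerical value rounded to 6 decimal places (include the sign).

-0.597614  (= −√(5/14))

triangle: 3!·3!·1!/8! = 36/40320
(j±m)!: 1!·5!·4!·0!·2!·2! = 11520
prefactor² = (2J+1)·Δ·N² = 360/7
  k=3: −1/(3!·0!·2!·1!·1!·0!) = -1/12
Σ = -1/12  ⇒  CG² = 360/7·(-1/12)² = 5/14
CG = −√(5/14) = -0.597614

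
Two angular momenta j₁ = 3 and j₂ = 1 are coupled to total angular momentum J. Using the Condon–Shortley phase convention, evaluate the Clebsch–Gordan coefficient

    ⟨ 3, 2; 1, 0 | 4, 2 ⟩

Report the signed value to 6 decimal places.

+√(3/7) = +0.654654

√[9·0!6!2!/9! · 5!1!1!1!6!2!] = √(43200/7)
  +(−1)^0/∏(0,0,1,1,5,1)! = 1/120  (running 1/120)
⟨..|..⟩ = √(43200/7)·(1/120) = +0.654654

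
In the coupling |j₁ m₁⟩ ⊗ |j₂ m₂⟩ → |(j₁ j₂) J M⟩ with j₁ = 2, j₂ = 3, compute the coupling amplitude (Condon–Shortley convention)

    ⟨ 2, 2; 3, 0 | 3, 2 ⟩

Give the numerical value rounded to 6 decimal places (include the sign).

√[7·2!2!4!/9! · 4!0!3!3!5!1!] = √(192)
  +(−1)^0/∏(0,2,0,3,2,1)! = 1/24  (running 1/24)
⟨..|..⟩ = √(192)·(1/24) = +0.577350

+√(1/3) = +0.577350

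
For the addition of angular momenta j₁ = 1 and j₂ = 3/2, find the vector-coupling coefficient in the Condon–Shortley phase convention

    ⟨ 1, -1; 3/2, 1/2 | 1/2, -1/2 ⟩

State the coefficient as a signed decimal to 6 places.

j₁+j₂−J=2  J+j₁−j₂=0  J−j₁+j₂=1  j₁+j₂+J+1=4
(j₁±m₁, j₂±m₂, J±M) = (0,2,2,1,0,1)
P² = 2/3
sum k=2..2:
  [2] +1/2 = 1/2
S = 1/2
C² = P²·S² = 1/6 ; C = +0.408248

+0.408248  (= +√(1/6))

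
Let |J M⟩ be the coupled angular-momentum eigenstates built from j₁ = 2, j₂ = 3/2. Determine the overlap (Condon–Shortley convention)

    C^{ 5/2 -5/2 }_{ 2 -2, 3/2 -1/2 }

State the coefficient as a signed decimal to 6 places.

-0.755929

j₁+j₂−J=1  J+j₁−j₂=3  J−j₁+j₂=2  j₁+j₂+J+1=7
(j₁±m₁, j₂±m₂, J±M) = (0,4,1,2,0,5)
P² = 576/7
sum k=1..1:
  [1] −1/12 = -1/12
S = -1/12
C² = P²·S² = 4/7 ; C = -0.755929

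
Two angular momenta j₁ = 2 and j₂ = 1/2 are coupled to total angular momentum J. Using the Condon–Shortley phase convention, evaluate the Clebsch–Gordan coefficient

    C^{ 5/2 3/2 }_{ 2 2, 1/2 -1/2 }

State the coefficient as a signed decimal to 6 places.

triangle: 0!*4!*1!/6! = 24/720
(j±m)!: 4!*0!*0!*1!*4!*1! = 576
prefactor² = (2J+1)*Δ*N² = 576/5
  k=0: +1/(0!*0!*0!*0!*4!*1!) = 1/24
Σ = 1/24  ⇒  CG² = 576/5*1/24² = 1/5
CG = +√(1/5) = +0.447214

+√(1/5) ≈ +0.447214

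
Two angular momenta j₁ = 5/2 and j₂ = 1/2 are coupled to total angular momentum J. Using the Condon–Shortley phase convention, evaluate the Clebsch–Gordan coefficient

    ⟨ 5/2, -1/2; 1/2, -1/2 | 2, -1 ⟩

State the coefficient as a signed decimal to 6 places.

√[5·1!4!0!/6! · 2!3!0!1!1!3!] = √(12)
  +(−1)^0/∏(0,1,3,0,1,0)! = 1/6  (running 1/6)
⟨..|..⟩ = √(12)·(1/6) = +0.577350

+0.577350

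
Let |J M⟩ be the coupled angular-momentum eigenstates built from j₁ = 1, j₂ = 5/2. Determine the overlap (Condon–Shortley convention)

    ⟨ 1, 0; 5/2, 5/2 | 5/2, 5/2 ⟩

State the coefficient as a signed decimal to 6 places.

−√(5/7) = -0.845154

j₁+j₂−J=1  J+j₁−j₂=1  J−j₁+j₂=4  j₁+j₂+J+1=7
(j₁±m₁, j₂±m₂, J±M) = (1,1,5,0,5,0)
P² = 2880/7
sum k=1..1:
  [1] −1/24 = -1/24
S = -1/24
C² = P²·S² = 5/7 ; C = -0.845154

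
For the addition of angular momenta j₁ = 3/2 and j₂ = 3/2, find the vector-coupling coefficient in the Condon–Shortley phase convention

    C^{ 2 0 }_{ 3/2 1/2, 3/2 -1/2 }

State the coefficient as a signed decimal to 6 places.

√[5·1!2!2!/6! · 2!1!1!2!2!2!] = √(4/9)
  +(−1)^0/∏(0,1,1,1,1,1)! = 1  (running 1)
  +(−1)^1/∏(1,0,0,0,2,2)! = -1/4  (running 3/4)
⟨..|..⟩ = √(4/9)·(3/4) = +0.500000

+0.500000  (= +√(1/4))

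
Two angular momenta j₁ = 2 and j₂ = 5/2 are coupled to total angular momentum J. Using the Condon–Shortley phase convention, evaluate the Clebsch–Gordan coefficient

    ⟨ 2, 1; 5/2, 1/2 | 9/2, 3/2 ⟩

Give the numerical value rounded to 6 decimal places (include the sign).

+√(10/21) = +0.690066

√[10·0!4!5!/10! · 3!1!3!2!6!3!] = √(17280/7)
  +(−1)^0/∏(0,0,1,3,3,2)! = 1/72  (running 1/72)
⟨..|..⟩ = √(17280/7)·(1/72) = +0.690066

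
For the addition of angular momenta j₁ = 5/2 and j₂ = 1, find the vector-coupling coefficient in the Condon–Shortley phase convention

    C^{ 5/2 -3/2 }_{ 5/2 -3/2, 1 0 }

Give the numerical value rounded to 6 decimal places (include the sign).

-0.507093

j₁+j₂−J=1  J+j₁−j₂=4  J−j₁+j₂=1  j₁+j₂+J+1=7
(j₁±m₁, j₂±m₂, J±M) = (1,4,1,1,1,4)
P² = 576/35
sum k=0..1:
  [0] +1/24 = 1/24
  [1] −1/6 = -1/6
S = -1/8
C² = P²·S² = 9/35 ; C = -0.507093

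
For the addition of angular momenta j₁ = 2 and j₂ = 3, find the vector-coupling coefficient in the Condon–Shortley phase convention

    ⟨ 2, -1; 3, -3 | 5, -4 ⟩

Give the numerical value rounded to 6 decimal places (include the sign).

+0.632456

√[11·0!4!6!/11! · 1!3!0!6!1!9!] = √(7464960)
  +(−1)^0/∏(0,0,3,0,1,6)! = 1/4320  (running 1/4320)
⟨..|..⟩ = √(7464960)·(1/4320) = +0.632456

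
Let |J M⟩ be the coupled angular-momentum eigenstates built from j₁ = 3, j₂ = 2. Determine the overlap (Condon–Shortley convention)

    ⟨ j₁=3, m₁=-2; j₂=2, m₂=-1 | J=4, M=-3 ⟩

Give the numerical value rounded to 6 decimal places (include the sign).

√[9·1!5!3!/10! · 1!5!1!3!1!7!] = √(6480)
  +(−1)^0/∏(0,1,5,1,0,2)! = 1/240  (running 1/240)
  +(−1)^1/∏(1,0,4,0,1,3)! = -1/144  (running -1/360)
⟨..|..⟩ = √(6480)·(-1/360) = -0.223607

−√(1/20) ≈ -0.223607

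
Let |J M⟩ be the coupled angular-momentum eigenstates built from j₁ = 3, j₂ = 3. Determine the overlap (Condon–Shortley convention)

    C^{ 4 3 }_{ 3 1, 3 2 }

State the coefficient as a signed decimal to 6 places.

triangle: 2!*4!*4!/11! = 1152/39916800
(j±m)!: 4!*2!*5!*1!*7!*1! = 29030400
prefactor² = (2J+1)*Δ*N² = 82944/11
  k=1: −1/(1!*1!*1!*4!*3!*0!) = -1/144
  k=2: +1/(2!*0!*0!*3!*4!*1!) = 1/288
Σ = -1/288  ⇒  CG² = 82944/11*(-1/288)² = 1/11
CG = −√(1/11) = -0.301511

−√(1/11) = -0.301511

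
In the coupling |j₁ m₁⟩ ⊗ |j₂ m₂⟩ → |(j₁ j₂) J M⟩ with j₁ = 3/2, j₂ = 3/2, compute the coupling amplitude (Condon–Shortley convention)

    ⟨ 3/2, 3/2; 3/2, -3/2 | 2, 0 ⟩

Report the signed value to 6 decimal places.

+√(1/4) = +0.500000

triangle: 1!·2!·2!/6! = 4/720
(j±m)!: 3!·0!·0!·3!·2!·2! = 144
prefactor² = (2J+1)·Δ·N² = 4
  k=0: +1/(0!·1!·0!·0!·2!·2!) = 1/4
Σ = 1/4  ⇒  CG² = 4·1/4² = 1/4
CG = +√(1/4) = +0.500000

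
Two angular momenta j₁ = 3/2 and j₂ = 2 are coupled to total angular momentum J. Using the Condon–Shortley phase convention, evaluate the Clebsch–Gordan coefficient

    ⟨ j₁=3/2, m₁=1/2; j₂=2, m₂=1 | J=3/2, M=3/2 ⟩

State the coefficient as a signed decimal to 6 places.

−√(2/5) = -0.632456

j₁+j₂−J=2  J+j₁−j₂=1  J−j₁+j₂=2  j₁+j₂+J+1=6
(j₁±m₁, j₂±m₂, J±M) = (2,1,3,1,3,0)
P² = 8/5
sum k=1..1:
  [1] −1/2 = -1/2
S = -1/2
C² = P²·S² = 2/5 ; C = -0.632456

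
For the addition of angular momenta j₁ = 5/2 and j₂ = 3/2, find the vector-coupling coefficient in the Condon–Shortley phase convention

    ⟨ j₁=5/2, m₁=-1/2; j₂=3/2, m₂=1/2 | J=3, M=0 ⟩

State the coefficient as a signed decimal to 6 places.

−√(1/5) ≈ -0.447214

√[7·1!4!2!/8! · 2!3!2!1!3!3!] = √(36/5)
  +(−1)^0/∏(0,1,3,2,1,0)! = 1/12  (running 1/12)
  +(−1)^1/∏(1,0,2,1,2,1)! = -1/4  (running -1/6)
⟨..|..⟩ = √(36/5)·(-1/6) = -0.447214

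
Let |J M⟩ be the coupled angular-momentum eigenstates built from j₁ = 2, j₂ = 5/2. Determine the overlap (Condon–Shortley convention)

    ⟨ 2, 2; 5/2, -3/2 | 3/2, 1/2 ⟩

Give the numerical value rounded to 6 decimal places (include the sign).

triangle: 3!*1!*2!/7! = 12/5040
(j±m)!: 4!*0!*1!*4!*2!*1! = 1152
prefactor² = (2J+1)*Δ*N² = 384/35
  k=0: +1/(0!*3!*0!*1!*1!*1!) = 1/6
Σ = 1/6  ⇒  CG² = 384/35*1/6² = 32/105
CG = +√(32/105) = +0.552052

+0.552052  (= +√(32/105))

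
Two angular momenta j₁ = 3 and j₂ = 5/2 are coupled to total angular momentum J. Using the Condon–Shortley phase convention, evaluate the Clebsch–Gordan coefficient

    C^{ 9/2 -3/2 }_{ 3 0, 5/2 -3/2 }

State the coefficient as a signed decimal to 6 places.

j₁+j₂−J=1  J+j₁−j₂=5  J−j₁+j₂=4  j₁+j₂+J+1=11
(j₁±m₁, j₂±m₂, J±M) = (3,3,1,4,3,6)
P² = 207360/77
sum k=0..1:
  [0] +1/72 = 1/72
  [1] −1/288 = -1/288
S = 1/96
C² = P²·S² = 45/154 ; C = +0.540562

+√(45/154) ≈ +0.540562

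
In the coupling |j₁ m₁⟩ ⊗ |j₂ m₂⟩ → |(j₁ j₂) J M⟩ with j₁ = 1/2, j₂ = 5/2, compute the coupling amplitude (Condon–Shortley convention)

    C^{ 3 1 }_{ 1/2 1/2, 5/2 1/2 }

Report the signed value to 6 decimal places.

triangle: 0!·1!·5!/7! = 120/5040
(j±m)!: 1!·0!·3!·2!·4!·2! = 576
prefactor² = (2J+1)·Δ·N² = 96
  k=0: +1/(0!·0!·0!·3!·1!·2!) = 1/12
Σ = 1/12  ⇒  CG² = 96·1/12² = 2/3
CG = +√(2/3) = +0.816497

+0.816497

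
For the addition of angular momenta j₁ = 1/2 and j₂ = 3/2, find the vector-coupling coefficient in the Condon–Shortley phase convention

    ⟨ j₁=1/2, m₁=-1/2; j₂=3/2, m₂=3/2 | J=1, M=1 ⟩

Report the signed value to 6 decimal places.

-0.866025

triangle: 1!*0!*2!/4! = 2/24
(j±m)!: 0!*1!*3!*0!*2!*0! = 12
prefactor² = (2J+1)*Δ*N² = 3
  k=1: −1/(1!*0!*0!*2!*0!*0!) = -1/2
Σ = -1/2  ⇒  CG² = 3*(-1/2)² = 3/4
CG = −√(3/4) = -0.866025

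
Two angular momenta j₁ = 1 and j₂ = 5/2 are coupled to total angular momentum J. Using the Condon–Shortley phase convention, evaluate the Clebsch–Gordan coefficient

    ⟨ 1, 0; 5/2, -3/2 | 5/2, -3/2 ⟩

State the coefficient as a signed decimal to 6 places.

+0.507093  (= +√(9/35))

triangle: 1!·1!·4!/7! = 24/5040
(j±m)!: 1!·1!·1!·4!·1!·4! = 576
prefactor² = (2J+1)·Δ·N² = 576/35
  k=0: +1/(0!·1!·1!·1!·0!·3!) = 1/6
  k=1: −1/(1!·0!·0!·0!·1!·4!) = -1/24
Σ = 1/8  ⇒  CG² = 576/35·1/8² = 9/35
CG = +√(9/35) = +0.507093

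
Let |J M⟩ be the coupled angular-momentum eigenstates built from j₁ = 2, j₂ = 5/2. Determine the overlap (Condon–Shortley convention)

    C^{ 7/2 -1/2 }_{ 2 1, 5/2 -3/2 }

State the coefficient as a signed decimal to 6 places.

+0.619780

j₁+j₂−J=1  J+j₁−j₂=3  J−j₁+j₂=4  j₁+j₂+J+1=9
(j₁±m₁, j₂±m₂, J±M) = (3,1,1,4,3,4)
P² = 2304/35
sum k=0..1:
  [0] +1/12 = 1/12
  [1] −1/144 = -1/144
S = 11/144
C² = P²·S² = 121/315 ; C = +0.619780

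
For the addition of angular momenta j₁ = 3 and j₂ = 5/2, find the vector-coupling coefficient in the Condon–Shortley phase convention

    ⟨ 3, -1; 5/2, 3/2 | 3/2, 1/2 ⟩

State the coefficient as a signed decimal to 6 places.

j₁+j₂−J=4  J+j₁−j₂=2  J−j₁+j₂=1  j₁+j₂+J+1=8
(j₁±m₁, j₂±m₂, J±M) = (2,4,4,1,2,1)
P² = 384/35
sum k=3..4:
  [3] −1/6 = -1/6
  [4] +1/48 = 1/48
S = -7/48
C² = P²·S² = 7/30 ; C = -0.483046

-0.483046  (= −√(7/30))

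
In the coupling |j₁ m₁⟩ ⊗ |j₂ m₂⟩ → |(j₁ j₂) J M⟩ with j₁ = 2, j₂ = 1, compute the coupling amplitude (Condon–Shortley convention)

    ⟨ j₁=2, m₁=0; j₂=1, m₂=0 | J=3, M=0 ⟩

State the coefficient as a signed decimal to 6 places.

+√(3/5) ≈ +0.774597

j₁+j₂−J=0  J+j₁−j₂=4  J−j₁+j₂=2  j₁+j₂+J+1=7
(j₁±m₁, j₂±m₂, J±M) = (2,2,1,1,3,3)
P² = 48/5
sum k=0..0:
  [0] +1/4 = 1/4
S = 1/4
C² = P²·S² = 3/5 ; C = +0.774597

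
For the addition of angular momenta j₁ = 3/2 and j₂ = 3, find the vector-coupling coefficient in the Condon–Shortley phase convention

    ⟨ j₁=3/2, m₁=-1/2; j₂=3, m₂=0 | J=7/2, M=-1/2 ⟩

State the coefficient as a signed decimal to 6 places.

√[8·1!2!5!/9! · 1!2!3!3!3!4!] = √(384/7)
  +(−1)^0/∏(0,1,2,3,0,2)! = 1/24  (running 1/24)
  +(−1)^1/∏(1,0,1,2,1,3)! = -1/12  (running -1/24)
⟨..|..⟩ = √(384/7)·(-1/24) = -0.308607

−√(2/21) ≈ -0.308607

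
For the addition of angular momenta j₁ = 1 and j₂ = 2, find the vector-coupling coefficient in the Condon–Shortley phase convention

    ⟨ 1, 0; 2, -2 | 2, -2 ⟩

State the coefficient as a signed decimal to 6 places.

+√(2/3) ≈ +0.816497

√[5·1!1!3!/6! · 1!1!0!4!0!4!] = √(24)
  +(−1)^0/∏(0,1,1,0,0,3)! = 1/6  (running 1/6)
⟨..|..⟩ = √(24)·(1/6) = +0.816497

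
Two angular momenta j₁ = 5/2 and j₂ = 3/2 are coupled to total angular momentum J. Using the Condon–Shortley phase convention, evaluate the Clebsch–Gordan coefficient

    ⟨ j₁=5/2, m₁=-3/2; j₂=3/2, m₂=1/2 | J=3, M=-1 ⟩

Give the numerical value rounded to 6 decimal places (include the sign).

j₁+j₂−J=1  J+j₁−j₂=4  J−j₁+j₂=2  j₁+j₂+J+1=8
(j₁±m₁, j₂±m₂, J±M) = (1,4,2,1,2,4)
P² = 96/5
sum k=0..1:
  [0] +1/48 = 1/48
  [1] −1/6 = -1/6
S = -7/48
C² = P²·S² = 49/120 ; C = -0.639010

−√(49/120) ≈ -0.639010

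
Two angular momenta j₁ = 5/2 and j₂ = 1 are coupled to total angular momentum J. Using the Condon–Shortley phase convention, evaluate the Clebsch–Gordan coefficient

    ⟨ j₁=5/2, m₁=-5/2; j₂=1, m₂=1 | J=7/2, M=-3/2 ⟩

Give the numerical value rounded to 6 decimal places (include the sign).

+√(1/21) ≈ +0.218218

j₁+j₂−J=0  J+j₁−j₂=5  J−j₁+j₂=2  j₁+j₂+J+1=8
(j₁±m₁, j₂±m₂, J±M) = (0,5,2,0,2,5)
P² = 19200/7
sum k=0..0:
  [0] +1/240 = 1/240
S = 1/240
C² = P²·S² = 1/21 ; C = +0.218218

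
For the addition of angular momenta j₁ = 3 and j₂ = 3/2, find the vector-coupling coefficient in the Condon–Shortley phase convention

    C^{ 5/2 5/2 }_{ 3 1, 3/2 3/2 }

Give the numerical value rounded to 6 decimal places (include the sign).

j₁+j₂−J=2  J+j₁−j₂=4  J−j₁+j₂=1  j₁+j₂+J+1=8
(j₁±m₁, j₂±m₂, J±M) = (4,2,3,0,5,0)
P² = 1728/7
sum k=2..2:
  [2] +1/48 = 1/48
S = 1/48
C² = P²·S² = 3/28 ; C = +0.327327

+√(3/28) = +0.327327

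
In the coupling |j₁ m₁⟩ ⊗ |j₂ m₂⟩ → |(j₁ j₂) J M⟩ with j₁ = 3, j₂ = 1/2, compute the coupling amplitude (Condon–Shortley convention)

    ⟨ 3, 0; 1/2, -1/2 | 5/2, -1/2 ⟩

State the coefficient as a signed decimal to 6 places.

+0.654654  (= +√(3/7))

triangle: 1!·5!·0!/7! = 120/5040
(j±m)!: 3!·3!·0!·1!·2!·3! = 432
prefactor² = (2J+1)·Δ·N² = 432/7
  k=0: +1/(0!·1!·3!·0!·2!·0!) = 1/12
Σ = 1/12  ⇒  CG² = 432/7·1/12² = 3/7
CG = +√(3/7) = +0.654654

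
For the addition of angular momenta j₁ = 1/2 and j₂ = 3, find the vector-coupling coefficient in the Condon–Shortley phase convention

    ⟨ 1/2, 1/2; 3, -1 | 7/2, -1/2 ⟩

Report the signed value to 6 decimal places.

√[8·0!1!6!/8! · 1!0!2!4!3!4!] = √(6912/7)
  +(−1)^0/∏(0,0,0,2,1,4)! = 1/48  (running 1/48)
⟨..|..⟩ = √(6912/7)·(1/48) = +0.654654

+0.654654  (= +√(3/7))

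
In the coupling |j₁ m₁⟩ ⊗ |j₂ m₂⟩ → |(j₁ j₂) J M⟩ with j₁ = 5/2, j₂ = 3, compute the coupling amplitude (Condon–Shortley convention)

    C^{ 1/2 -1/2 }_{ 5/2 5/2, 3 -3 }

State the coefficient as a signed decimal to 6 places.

+0.534522  (= +√(2/7))

triangle: 5!·0!·1!/7! = 120/5040
(j±m)!: 5!·0!·0!·6!·0!·1! = 86400
prefactor² = (2J+1)·Δ·N² = 28800/7
  k=0: +1/(0!·5!·0!·0!·0!·1!) = 1/120
Σ = 1/120  ⇒  CG² = 28800/7·1/120² = 2/7
CG = +√(2/7) = +0.534522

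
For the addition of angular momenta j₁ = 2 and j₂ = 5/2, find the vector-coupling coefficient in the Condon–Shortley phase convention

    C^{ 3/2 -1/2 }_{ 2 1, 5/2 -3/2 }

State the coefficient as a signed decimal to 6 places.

triangle: 3!*1!*2!/7! = 12/5040
(j±m)!: 3!*1!*1!*4!*1!*2! = 288
prefactor² = (2J+1)*Δ*N² = 96/35
  k=0: +1/(0!*3!*1!*1!*0!*1!) = 1/6
  k=1: −1/(1!*2!*0!*0!*1!*2!) = -1/4
Σ = -1/12  ⇒  CG² = 96/35*(-1/12)² = 2/105
CG = −√(2/105) = -0.138013

−√(2/105) ≈ -0.138013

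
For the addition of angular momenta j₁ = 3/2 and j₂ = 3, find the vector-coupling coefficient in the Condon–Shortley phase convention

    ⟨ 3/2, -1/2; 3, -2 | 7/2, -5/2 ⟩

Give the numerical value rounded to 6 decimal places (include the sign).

+0.377964

j₁+j₂−J=1  J+j₁−j₂=2  J−j₁+j₂=5  j₁+j₂+J+1=9
(j₁±m₁, j₂±m₂, J±M) = (1,2,1,5,1,6)
P² = 6400/7
sum k=0..1:
  [0] +1/48 = 1/48
  [1] −1/120 = -1/120
S = 1/80
C² = P²·S² = 1/7 ; C = +0.377964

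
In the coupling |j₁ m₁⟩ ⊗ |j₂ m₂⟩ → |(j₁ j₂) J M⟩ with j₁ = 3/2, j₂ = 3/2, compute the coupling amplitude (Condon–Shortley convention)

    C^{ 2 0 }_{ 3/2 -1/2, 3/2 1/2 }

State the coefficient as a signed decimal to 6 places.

-0.500000

triangle: 1!*2!*2!/6! = 4/720
(j±m)!: 1!*2!*2!*1!*2!*2! = 16
prefactor² = (2J+1)*Δ*N² = 4/9
  k=0: +1/(0!*1!*2!*2!*0!*0!) = 1/4
  k=1: −1/(1!*0!*1!*1!*1!*1!) = -1
Σ = -3/4  ⇒  CG² = 4/9*(-3/4)² = 1/4
CG = −√(1/4) = -0.500000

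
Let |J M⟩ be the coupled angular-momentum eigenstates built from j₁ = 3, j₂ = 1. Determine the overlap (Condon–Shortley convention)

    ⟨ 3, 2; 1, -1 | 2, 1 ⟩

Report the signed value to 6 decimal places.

√[5·2!4!0!/7! · 5!1!0!2!3!1!] = √(480/7)
  +(−1)^0/∏(0,2,1,0,3,0)! = 1/12  (running 1/12)
⟨..|..⟩ = √(480/7)·(1/12) = +0.690066

+√(10/21) = +0.690066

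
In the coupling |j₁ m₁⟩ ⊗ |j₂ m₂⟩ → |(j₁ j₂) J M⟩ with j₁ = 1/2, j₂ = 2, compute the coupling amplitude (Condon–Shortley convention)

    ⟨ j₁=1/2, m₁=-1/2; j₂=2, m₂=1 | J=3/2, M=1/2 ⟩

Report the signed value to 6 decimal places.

√[4·1!0!3!/5! · 0!1!3!1!2!1!] = √(12/5)
  +(−1)^1/∏(1,0,0,2,0,1)! = -1/2  (running -1/2)
⟨..|..⟩ = √(12/5)·(-1/2) = -0.774597

-0.774597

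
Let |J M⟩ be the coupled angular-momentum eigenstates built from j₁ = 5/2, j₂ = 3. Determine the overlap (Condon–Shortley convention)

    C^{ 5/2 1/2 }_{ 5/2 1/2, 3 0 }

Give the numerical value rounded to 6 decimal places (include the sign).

-0.276026

j₁+j₂−J=3  J+j₁−j₂=2  J−j₁+j₂=3  j₁+j₂+J+1=9
(j₁±m₁, j₂±m₂, J±M) = (3,2,3,3,3,2)
P² = 216/35
sum k=0..2:
  [0] +1/72 = 1/72
  [1] −1/4 = -1/4
  [2] +1/8 = 1/8
S = -1/9
C² = P²·S² = 8/105 ; C = -0.276026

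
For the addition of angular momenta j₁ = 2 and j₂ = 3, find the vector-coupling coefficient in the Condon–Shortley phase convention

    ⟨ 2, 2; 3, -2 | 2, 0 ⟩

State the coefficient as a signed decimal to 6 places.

+0.597614  (= +√(5/14))

√[5·3!1!3!/8! · 4!0!1!5!2!2!] = √(360/7)
  +(−1)^0/∏(0,3,0,1,1,2)! = 1/12  (running 1/12)
⟨..|..⟩ = √(360/7)·(1/12) = +0.597614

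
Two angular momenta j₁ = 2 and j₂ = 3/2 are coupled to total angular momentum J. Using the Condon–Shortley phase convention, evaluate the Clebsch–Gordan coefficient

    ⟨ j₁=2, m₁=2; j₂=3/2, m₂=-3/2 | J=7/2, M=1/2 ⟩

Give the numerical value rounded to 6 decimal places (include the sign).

triangle: 0!*4!*3!/8! = 144/40320
(j±m)!: 4!*0!*0!*3!*4!*3! = 20736
prefactor² = (2J+1)*Δ*N² = 20736/35
  k=0: +1/(0!*0!*0!*0!*4!*3!) = 1/144
Σ = 1/144  ⇒  CG² = 20736/35*1/144² = 1/35
CG = +√(1/35) = +0.169031

+√(1/35) ≈ +0.169031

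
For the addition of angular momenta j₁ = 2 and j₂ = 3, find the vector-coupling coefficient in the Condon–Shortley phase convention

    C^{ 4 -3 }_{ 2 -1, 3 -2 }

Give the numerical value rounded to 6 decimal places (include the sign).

+√(1/20) ≈ +0.223607

√[9·1!3!5!/10! · 1!3!1!5!1!7!] = √(6480)
  +(−1)^0/∏(0,1,3,1,0,4)! = 1/144  (running 1/144)
  +(−1)^1/∏(1,0,2,0,1,5)! = -1/240  (running 1/360)
⟨..|..⟩ = √(6480)·(1/360) = +0.223607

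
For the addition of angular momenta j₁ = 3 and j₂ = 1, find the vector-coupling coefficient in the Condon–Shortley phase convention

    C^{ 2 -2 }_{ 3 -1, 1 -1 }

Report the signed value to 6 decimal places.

triangle: 2!·4!·0!/7! = 48/5040
(j±m)!: 2!·4!·0!·2!·0!·4! = 2304
prefactor² = (2J+1)·Δ·N² = 768/7
  k=0: +1/(0!·2!·4!·0!·0!·0!) = 1/48
Σ = 1/48  ⇒  CG² = 768/7·1/48² = 1/21
CG = +√(1/21) = +0.218218

+√(1/21) ≈ +0.218218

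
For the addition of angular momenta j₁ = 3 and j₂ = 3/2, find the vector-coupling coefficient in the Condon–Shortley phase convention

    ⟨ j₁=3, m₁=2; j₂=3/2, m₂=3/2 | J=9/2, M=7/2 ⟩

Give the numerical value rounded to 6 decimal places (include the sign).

triangle: 0!*6!*3!/10! = 4320/3628800
(j±m)!: 5!*1!*3!*0!*8!*1! = 29030400
prefactor² = (2J+1)*Δ*N² = 345600
  k=0: +1/(0!*0!*1!*3!*5!*0!) = 1/720
Σ = 1/720  ⇒  CG² = 345600*1/720² = 2/3
CG = +√(2/3) = +0.816497

+0.816497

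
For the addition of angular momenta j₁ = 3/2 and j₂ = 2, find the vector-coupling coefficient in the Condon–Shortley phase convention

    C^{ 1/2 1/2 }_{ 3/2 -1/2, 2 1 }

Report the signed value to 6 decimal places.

triangle: 3!*0!*1!/5! = 6/120
(j±m)!: 1!*2!*3!*1!*1!*0! = 12
prefactor² = (2J+1)*Δ*N² = 6/5
  k=2: +1/(2!*1!*0!*1!*0!*0!) = 1/2
Σ = 1/2  ⇒  CG² = 6/5*1/2² = 3/10
CG = +√(3/10) = +0.547723

+√(3/10) = +0.547723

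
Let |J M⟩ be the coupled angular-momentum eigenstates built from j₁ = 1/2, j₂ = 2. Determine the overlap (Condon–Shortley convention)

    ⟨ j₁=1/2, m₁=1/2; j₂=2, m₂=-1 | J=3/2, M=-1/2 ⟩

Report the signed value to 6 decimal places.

+0.774597  (= +√(3/5))

j₁+j₂−J=1  J+j₁−j₂=0  J−j₁+j₂=3  j₁+j₂+J+1=5
(j₁±m₁, j₂±m₂, J±M) = (1,0,1,3,1,2)
P² = 12/5
sum k=0..0:
  [0] +1/2 = 1/2
S = 1/2
C² = P²·S² = 3/5 ; C = +0.774597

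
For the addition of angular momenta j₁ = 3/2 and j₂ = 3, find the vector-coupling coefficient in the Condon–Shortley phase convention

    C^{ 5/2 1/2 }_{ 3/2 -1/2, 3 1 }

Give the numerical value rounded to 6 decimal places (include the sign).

triangle: 2!·1!·4!/8! = 48/40320
(j±m)!: 1!·2!·4!·2!·3!·2! = 1152
prefactor² = (2J+1)·Δ·N² = 288/35
  k=1: −1/(1!·1!·1!·3!·0!·1!) = -1/6
  k=2: +1/(2!·0!·0!·2!·1!·2!) = 1/8
Σ = -1/24  ⇒  CG² = 288/35·(-1/24)² = 1/70
CG = −√(1/70) = -0.119523

-0.119523  (= −√(1/70))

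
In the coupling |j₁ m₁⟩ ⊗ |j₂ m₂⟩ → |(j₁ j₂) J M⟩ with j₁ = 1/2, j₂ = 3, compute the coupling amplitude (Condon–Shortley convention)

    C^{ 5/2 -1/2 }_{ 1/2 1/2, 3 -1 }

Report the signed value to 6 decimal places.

√[6·1!0!5!/7! · 1!0!2!4!2!3!] = √(576/7)
  +(−1)^0/∏(0,1,0,2,0,3)! = 1/12  (running 1/12)
⟨..|..⟩ = √(576/7)·(1/12) = +0.755929

+√(4/7) ≈ +0.755929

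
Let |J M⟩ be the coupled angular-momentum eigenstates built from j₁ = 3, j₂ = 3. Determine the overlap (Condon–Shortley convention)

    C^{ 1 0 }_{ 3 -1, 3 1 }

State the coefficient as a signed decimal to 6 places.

triangle: 5!×1!×1!/8! = 120/40320
(j±m)!: 2!×4!×4!×2!×1!×1! = 2304
prefactor² = (2J+1)×Δ×N² = 144/7
  k=3: −1/(3!×2!×1!×1!×0!×0!) = -1/12
  k=4: +1/(4!×1!×0!×0!×1!×1!) = 1/24
Σ = -1/24  ⇒  CG² = 144/7×(-1/24)² = 1/28
CG = −√(1/28) = -0.188982

-0.188982  (= −√(1/28))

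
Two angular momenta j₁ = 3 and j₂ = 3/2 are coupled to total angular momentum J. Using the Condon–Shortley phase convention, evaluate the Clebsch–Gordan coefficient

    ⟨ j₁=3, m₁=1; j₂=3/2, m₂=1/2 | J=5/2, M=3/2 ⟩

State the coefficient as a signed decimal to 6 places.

−√(7/20) = -0.591608

j₁+j₂−J=2  J+j₁−j₂=4  J−j₁+j₂=1  j₁+j₂+J+1=8
(j₁±m₁, j₂±m₂, J±M) = (4,2,2,1,4,1)
P² = 576/35
sum k=1..2:
  [1] −1/6 = -1/6
  [2] +1/48 = 1/48
S = -7/48
C² = P²·S² = 7/20 ; C = -0.591608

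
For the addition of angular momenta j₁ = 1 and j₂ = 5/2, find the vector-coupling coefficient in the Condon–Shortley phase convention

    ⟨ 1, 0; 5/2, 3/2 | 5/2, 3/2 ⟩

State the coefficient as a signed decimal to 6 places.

triangle: 1!·1!·4!/7! = 24/5040
(j±m)!: 1!·1!·4!·1!·4!·1! = 576
prefactor² = (2J+1)·Δ·N² = 576/35
  k=0: +1/(0!·1!·1!·4!·0!·0!) = 1/24
  k=1: −1/(1!·0!·0!·3!·1!·1!) = -1/6
Σ = -1/8  ⇒  CG² = 576/35·(-1/8)² = 9/35
CG = −√(9/35) = -0.507093

−√(9/35) = -0.507093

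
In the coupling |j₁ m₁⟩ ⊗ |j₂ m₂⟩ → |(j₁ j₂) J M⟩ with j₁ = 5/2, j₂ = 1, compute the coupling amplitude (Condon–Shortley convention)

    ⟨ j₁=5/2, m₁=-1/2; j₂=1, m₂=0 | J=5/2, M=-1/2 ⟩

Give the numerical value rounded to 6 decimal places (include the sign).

-0.169031

triangle: 1!·4!·1!/7! = 24/5040
(j±m)!: 2!·3!·1!·1!·2!·3! = 144
prefactor² = (2J+1)·Δ·N² = 144/35
  k=0: +1/(0!·1!·3!·1!·1!·0!) = 1/6
  k=1: −1/(1!·0!·2!·0!·2!·1!) = -1/4
Σ = -1/12  ⇒  CG² = 144/35·(-1/12)² = 1/35
CG = −√(1/35) = -0.169031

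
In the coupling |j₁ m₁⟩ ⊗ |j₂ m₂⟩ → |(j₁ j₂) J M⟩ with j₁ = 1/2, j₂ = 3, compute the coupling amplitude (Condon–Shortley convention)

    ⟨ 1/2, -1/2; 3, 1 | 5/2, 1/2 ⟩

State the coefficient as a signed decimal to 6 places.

-0.755929

triangle: 1!·0!·5!/7! = 120/5040
(j±m)!: 0!·1!·4!·2!·3!·2! = 576
prefactor² = (2J+1)·Δ·N² = 576/7
  k=1: −1/(1!·0!·0!·3!·0!·2!) = -1/12
Σ = -1/12  ⇒  CG² = 576/7·(-1/12)² = 4/7
CG = −√(4/7) = -0.755929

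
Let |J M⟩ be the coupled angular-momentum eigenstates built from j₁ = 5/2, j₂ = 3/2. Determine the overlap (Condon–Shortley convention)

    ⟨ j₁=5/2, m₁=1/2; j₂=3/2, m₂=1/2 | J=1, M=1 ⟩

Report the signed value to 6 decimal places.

+√(3/20) = +0.387298

j₁+j₂−J=3  J+j₁−j₂=2  J−j₁+j₂=0  j₁+j₂+J+1=6
(j₁±m₁, j₂±m₂, J±M) = (3,2,2,1,2,0)
P² = 12/5
sum k=2..2:
  [2] +1/4 = 1/4
S = 1/4
C² = P²·S² = 3/20 ; C = +0.387298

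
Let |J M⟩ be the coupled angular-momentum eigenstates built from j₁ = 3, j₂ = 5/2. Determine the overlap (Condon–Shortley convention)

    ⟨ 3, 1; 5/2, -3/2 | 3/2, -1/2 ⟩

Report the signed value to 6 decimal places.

triangle: 4!*2!*1!/8! = 48/40320
(j±m)!: 4!*2!*1!*4!*1!*2! = 2304
prefactor² = (2J+1)*Δ*N² = 384/35
  k=0: +1/(0!*4!*2!*1!*0!*0!) = 1/48
  k=1: −1/(1!*3!*1!*0!*1!*1!) = -1/6
Σ = -7/48  ⇒  CG² = 384/35*(-7/48)² = 7/30
CG = −√(7/30) = -0.483046

−√(7/30) = -0.483046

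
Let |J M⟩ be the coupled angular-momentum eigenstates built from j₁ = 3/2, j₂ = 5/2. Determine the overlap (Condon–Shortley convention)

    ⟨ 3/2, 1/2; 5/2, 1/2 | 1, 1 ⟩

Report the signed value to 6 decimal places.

j₁+j₂−J=3  J+j₁−j₂=0  J−j₁+j₂=2  j₁+j₂+J+1=6
(j₁±m₁, j₂±m₂, J±M) = (2,1,3,2,2,0)
P² = 12/5
sum k=1..1:
  [1] −1/4 = -1/4
S = -1/4
C² = P²·S² = 3/20 ; C = -0.387298

−√(3/20) ≈ -0.387298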